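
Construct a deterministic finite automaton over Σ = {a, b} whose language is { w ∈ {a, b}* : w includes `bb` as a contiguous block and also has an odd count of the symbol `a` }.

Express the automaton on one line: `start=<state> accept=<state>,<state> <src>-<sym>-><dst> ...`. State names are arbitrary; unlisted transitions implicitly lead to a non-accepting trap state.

Build one automaton per condition and run them in lockstep. One (3 states) tracks whether and how much of `bb` has been seen; the other (2 states) tracks the count of `a`s modulo 2. Each combined state is a pair, one component from each; accept when both components accept.
With 6 states:
        a   b  
>  q0   q1  q2 
   q1   q0  q3 
   q2   q1  q4 
   q3   q0  q5 
   q4   q5  q4 
 * q5   q4  q5 
(> = start, * = accepting)

start=q0 accept=q5 q0-a->q1 q0-b->q2 q1-a->q0 q1-b->q3 q2-a->q1 q2-b->q4 q3-a->q0 q3-b->q5 q4-a->q5 q4-b->q4 q5-a->q4 q5-b->q5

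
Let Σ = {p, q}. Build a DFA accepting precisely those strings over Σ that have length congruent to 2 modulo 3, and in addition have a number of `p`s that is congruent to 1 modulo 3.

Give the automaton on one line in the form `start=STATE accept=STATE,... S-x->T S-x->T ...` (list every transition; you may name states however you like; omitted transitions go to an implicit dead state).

start=S0 accept=S4 S0-p->S1 S0-q->S2 S1-p->S3 S1-q->S4 S2-p->S4 S2-q->S5 S3-p->S0 S3-q->S6 S4-p->S6 S4-q->S7 S5-p->S7 S5-q->S0 S6-p->S2 S6-q->S8 S7-p->S8 S7-q->S1 S8-p->S5 S8-q->S3

Run two small machines in parallel and take their product. The first has 3 states tracking the input length modulo 3; the second has 3 states tracking the count of `p`s modulo 3. A product state is a pair (one from each), accepting exactly when both do.
9 states suffice.
        p   q  
>  S0   S1  S2 
   S1   S3  S4 
   S2   S4  S5 
   S3   S0  S6 
 * S4   S6  S7 
   S5   S7  S0 
   S6   S2  S8 
   S7   S8  S1 
   S8   S5  S3 
(> = start, * = accepting)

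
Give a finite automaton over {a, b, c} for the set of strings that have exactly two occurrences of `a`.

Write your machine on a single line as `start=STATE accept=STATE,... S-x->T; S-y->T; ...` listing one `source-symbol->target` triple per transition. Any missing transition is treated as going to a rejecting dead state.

Only the number of `a`s matters, and only up to 3. Make a chain q0 → q1 → q2 → q3 advanced by each `a` (with q3 absorbing); every other symbol self-loops. The accepting set is {q2}.
4 states suffice.
        a   b   c  
>  q0   q1  q0  q0 
   q1   q2  q1  q1 
 * q2   q3  q2  q2 
   q3   q3  q3  q3 
(> = start, * = accepting)

start=q0; accept=q2; q0-a->q1; q0-b->q0; q0-c->q0; q1-a->q2; q1-b->q1; q1-c->q1; q2-a->q3; q2-b->q2; q2-c->q2; q3-a->q3; q3-b->q3; q3-c->q3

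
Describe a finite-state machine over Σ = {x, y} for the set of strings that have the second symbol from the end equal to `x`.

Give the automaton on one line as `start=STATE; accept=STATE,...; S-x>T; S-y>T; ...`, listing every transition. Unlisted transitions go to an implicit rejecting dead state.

Because acceptance depends on a position counted from the end, the machine has to buffer the most recent 2 symbols. Make each state the string of the last up-to-2 symbols read; on input `x` shift the window left and append `x`. Accept when the buffered window has length 2 and begins with `x`.
A 7-state machine:
        x   y  
>  s0   s1  s2 
   s1   s3  s4 
   s2   s5  s6 
 * s3   s3  s4 
 * s4   s5  s6 
   s5   s3  s4 
   s6   s5  s6 
(> = start, * = accepting)

start=s0; accept=s3,s4; s0-x>s1; s0-y>s2; s1-x>s3; s1-y>s4; s2-x>s5; s2-y>s6; s3-x>s3; s3-y>s4; s4-x>s5; s4-y>s6; s5-x>s3; s5-y>s4; s6-x>s5; s6-y>s6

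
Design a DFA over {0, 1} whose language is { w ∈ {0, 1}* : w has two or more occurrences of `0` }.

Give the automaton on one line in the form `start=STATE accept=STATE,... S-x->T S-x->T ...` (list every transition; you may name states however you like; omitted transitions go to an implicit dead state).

Count `0`s, saturating at 3: states s0 through s2 mean 0 through 2 `0`s seen; s3 means more than 2. Each `0` increments (capped at s3); other symbols loop. Accept from {s2, s3}.
A 4-state machine:
        0   1  
>  s0   s1  s0 
   s1   s2  s1 
 * s2   s3  s2 
 * s3   s3  s3 
(> = start, * = accepting)

start=s0 accept=s2,s3 s0-0->s1 s0-1->s0 s1-0->s2 s1-1->s1 s2-0->s3 s2-1->s2 s3-0->s3 s3-1->s3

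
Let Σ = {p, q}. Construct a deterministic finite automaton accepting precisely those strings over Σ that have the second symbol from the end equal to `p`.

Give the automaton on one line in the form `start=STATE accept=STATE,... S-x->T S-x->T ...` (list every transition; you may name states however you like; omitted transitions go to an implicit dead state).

Because acceptance depends on a position counted from the end, the machine has to buffer the most recent 2 symbols. Make each state the string of the last up-to-2 symbols read; on input `x` shift the window left and append `x`. Accept when the buffered window has length 2 and begins with `p`.
        p   q  
>  S0   S1  S2 
   S1   S3  S4 
   S2   S5  S6 
 * S3   S3  S4 
 * S4   S5  S6 
   S5   S3  S4 
   S6   S5  S6 
(> = start, * = accepting)

start=S0 accept=S3,S4 S0-p->S1 S0-q->S2 S1-p->S3 S1-q->S4 S2-p->S5 S2-q->S6 S3-p->S3 S3-q->S4 S4-p->S5 S4-q->S6 S5-p->S3 S5-q->S4 S6-p->S5 S6-q->S6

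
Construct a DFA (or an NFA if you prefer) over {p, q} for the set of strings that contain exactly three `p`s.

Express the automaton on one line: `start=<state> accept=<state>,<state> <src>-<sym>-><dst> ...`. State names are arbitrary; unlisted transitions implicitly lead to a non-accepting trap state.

Only the number of `p`s matters, and only up to 4. Make a chain s0 → s1 → s2 → s3 → s4 advanced by each `p` (with s4 absorbing); every other symbol self-loops. The accepting set is {s3}.
With 5 states:
        p   q  
>  s0   s1  s0 
   s1   s2  s1 
   s2   s3  s2 
 * s3   s4  s3 
   s4   s4  s4 
(> = start, * = accepting)

start=s0 accept=s3 s0-p->s1 s0-q->s0 s1-p->s2 s1-q->s1 s2-p->s3 s2-q->s2 s3-p->s4 s3-q->s3 s4-p->s4 s4-q->s4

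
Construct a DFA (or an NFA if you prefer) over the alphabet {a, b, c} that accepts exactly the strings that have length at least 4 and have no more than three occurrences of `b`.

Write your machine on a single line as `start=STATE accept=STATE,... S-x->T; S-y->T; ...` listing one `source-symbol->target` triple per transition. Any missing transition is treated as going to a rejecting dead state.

Handle the two conditions separately and then intersect. The first has 6 states tracking the input length, saturating at 5; the second has 5 states tracking the count of `b`s, saturating at 4. A product state is a pair (one from each), accepting exactly when both do. Minimizing collapses redundant product states.
15 states suffice.
          a    b    c  
>  s0     s1   s2   s1 
   s1     s3   s4   s3 
   s2     s4   s5   s4 
   s3     s6   s7   s6 
   s4     s7   s8   s7 
   s5     s8   s9   s8 
   s6    s10  s11  s10 
   s7    s11  s12  s11 
   s8    s12  s13  s12 
   s9    s13  s14  s13 
 * s10   s10  s11  s10 
 * s11   s11  s12  s11 
 * s12   s12  s13  s12 
 * s13   s13  s14  s13 
   s14   s14  s14  s14 
(> = start, * = accepting)

start=s0; accept=s10,s11,s12,s13; s0-a->s1; s0-b->s2; s0-c->s1; s1-a->s3; s1-b->s4; s1-c->s3; s2-a->s4; s2-b->s5; s2-c->s4; s3-a->s6; s3-b->s7; s3-c->s6; s4-a->s7; s4-b->s8; s4-c->s7; s5-a->s8; s5-b->s9; s5-c->s8; s6-a->s10; s6-b->s11; s6-c->s10; s7-a->s11; s7-b->s12; s7-c->s11; s8-a->s12; s8-b->s13; s8-c->s12; s9-a->s13; s9-b->s14; s9-c->s13; s10-a->s10; s10-b->s11; s10-c->s10; s11-a->s11; s11-b->s12; s11-c->s11; s12-a->s12; s12-b->s13; s12-c->s12; s13-a->s13; s13-b->s14; s13-c->s13; s14-a->s14; s14-b->s14; s14-c->s14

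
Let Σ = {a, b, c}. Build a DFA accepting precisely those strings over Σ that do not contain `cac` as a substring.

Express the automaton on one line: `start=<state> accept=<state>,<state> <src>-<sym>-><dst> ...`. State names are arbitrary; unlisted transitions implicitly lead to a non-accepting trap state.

This is the complement of 'contains `cac`'. Use the same substring-matching states — S0 through S3 holding how much of `cac` has just been matched — but flip the accepting set: everything except the trap S3 accepts.
        a   b   c  
>* S0   S0  S0  S1 
 * S1   S2  S0  S1 
 * S2   S0  S0  S3 
   S3   S3  S3  S3 
(> = start, * = accepting)

start=S0 accept=S0,S1,S2 S0-a->S0 S0-b->S0 S0-c->S1 S1-a->S2 S1-b->S0 S1-c->S1 S2-a->S0 S2-b->S0 S2-c->S3 S3-a->S3 S3-b->S3 S3-c->S3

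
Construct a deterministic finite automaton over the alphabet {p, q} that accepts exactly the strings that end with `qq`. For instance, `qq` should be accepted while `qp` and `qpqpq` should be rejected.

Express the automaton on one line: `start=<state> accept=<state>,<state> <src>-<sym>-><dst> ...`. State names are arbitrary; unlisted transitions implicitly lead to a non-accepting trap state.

Let each state record the length of the longest suffix of the input read so far that is also a prefix of `qq`. s1 means the last symbol is `q`; s2 means the last 2 symbols are `qq`. Accept only at s2, where the string currently ends in `qq`.
3 states suffice.
        p   q  
>  s0   s0  s1 
   s1   s0  s2 
 * s2   s0  s2 
(> = start, * = accepting)

start=s0 accept=s2 s0-p->s0 s0-q->s1 s1-p->s0 s1-q->s2 s2-p->s0 s2-q->s2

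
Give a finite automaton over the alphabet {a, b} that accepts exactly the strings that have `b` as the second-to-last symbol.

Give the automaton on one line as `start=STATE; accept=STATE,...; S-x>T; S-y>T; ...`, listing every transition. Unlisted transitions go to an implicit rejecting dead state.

start=S0; accept=S5,S6; S0-a>S1; S0-b>S2; S1-a>S3; S1-b>S4; S2-a>S5; S2-b>S6; S3-a>S3; S3-b>S4; S4-a>S5; S4-b>S6; S5-a>S3; S5-b>S4; S6-a>S5; S6-b>S6

Because acceptance depends on a position counted from the end, the machine has to buffer the most recent 2 symbols. Make each state the string of the last up-to-2 symbols read; on input `x` shift the window left and append `x`. Accept when the buffered window has length 2 and begins with `b`.
A 7-state machine:
        a   b  
>  S0   S1  S2 
   S1   S3  S4 
   S2   S5  S6 
   S3   S3  S4 
   S4   S5  S6 
 * S5   S3  S4 
 * S6   S5  S6 
(> = start, * = accepting)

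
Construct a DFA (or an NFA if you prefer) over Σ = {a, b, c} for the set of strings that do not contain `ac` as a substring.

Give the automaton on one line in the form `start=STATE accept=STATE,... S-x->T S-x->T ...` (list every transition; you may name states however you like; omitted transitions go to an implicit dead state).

start=q0 accept=q0,q1 q0-a->q1 q0-b->q0 q0-c->q0 q1-a->q1 q1-b->q0 q1-c->q2 q2-a->q2 q2-b->q2 q2-c->q2

Track partial matches of the forbidden pattern `ac`. State q2 is a dead state reached once `ac` has occurred; every other state accepts. q0 means no part of `ac` is currently matched.
With 3 states:
        a   b   c  
>* q0   q1  q0  q0 
 * q1   q1  q0  q2 
   q2   q2  q2  q2 
(> = start, * = accepting)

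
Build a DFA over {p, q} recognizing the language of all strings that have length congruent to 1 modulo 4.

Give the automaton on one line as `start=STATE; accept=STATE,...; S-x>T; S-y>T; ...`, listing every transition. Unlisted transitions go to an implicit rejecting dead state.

Count input length modulo 4: every symbol advances one step around the cycle A → B → C → D → A. Accept at B.
4 states suffice.
       p  q 
>  A   B  B 
 * B   C  C 
   C   D  D 
   D   A  A 
(> = start, * = accepting)

start=A; accept=B; A-p>B; A-q>B; B-p>C; B-q>C; C-p>D; C-q>D; D-p>A; D-q>A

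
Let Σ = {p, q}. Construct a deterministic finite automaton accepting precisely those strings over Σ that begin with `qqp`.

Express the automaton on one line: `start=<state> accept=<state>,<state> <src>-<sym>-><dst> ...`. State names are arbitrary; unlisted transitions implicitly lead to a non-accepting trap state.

Walk along `qqp` while the input agrees: from s0 take `q` to s1, and so on. Any deviation drops to the rejecting sink s4. Once s3 is reached the prefix is confirmed and every continuation is accepted.
With 5 states:
        p   q  
>  s0   s4  s1 
   s1   s4  s2 
   s2   s3  s4 
 * s3   s3  s3 
   s4   s4  s4 
(> = start, * = accepting)

start=s0 accept=s3 s0-p->s4 s0-q->s1 s1-p->s4 s1-q->s2 s2-p->s3 s2-q->s4 s3-p->s3 s3-q->s3 s4-p->s4 s4-q->s4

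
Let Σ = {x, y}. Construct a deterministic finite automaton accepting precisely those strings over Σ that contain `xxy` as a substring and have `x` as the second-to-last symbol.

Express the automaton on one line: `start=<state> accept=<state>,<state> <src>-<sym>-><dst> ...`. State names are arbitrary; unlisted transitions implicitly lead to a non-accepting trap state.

Handle the two conditions separately and then intersect. One (4 states) tracks whether and how much of `xxy` has been seen; the other (7 states) tracks the last 2 symbols read. Each combined state is a pair, one component from each; accept when both components accept. After merging equivalent states the machine shrinks.
7 states suffice.
       x  y 
>  A   B  A 
   B   C  A 
   C   C  D 
 * D   E  F 
   E   G  D 
   F   E  F 
 * G   G  D 
(> = start, * = accepting)

start=A accept=D,G A-x->B A-y->A B-x->C B-y->A C-x->C C-y->D D-x->E D-y->F E-x->G E-y->D F-x->E F-y->F G-x->G G-y->D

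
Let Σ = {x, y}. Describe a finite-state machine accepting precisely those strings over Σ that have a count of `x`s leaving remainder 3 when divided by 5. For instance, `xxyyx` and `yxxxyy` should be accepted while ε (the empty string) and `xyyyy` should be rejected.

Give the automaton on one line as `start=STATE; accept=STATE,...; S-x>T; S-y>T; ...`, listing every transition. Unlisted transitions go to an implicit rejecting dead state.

start=q0; accept=q3; q0-x>q1; q0-y>q0; q1-x>q2; q1-y>q1; q2-x>q3; q2-y>q2; q3-x>q4; q3-y>q3; q4-x>q0; q4-y>q4

Keep the running count of `x`s modulo 5: each `x` advances along the cycle q0 → q1 → q2 → q3 → q4 → q0 while other symbols loop. Accept at q3.
5 states suffice.
        x   y  
>  q0   q1  q0 
   q1   q2  q1 
   q2   q3  q2 
 * q3   q4  q3 
   q4   q0  q4 
(> = start, * = accepting)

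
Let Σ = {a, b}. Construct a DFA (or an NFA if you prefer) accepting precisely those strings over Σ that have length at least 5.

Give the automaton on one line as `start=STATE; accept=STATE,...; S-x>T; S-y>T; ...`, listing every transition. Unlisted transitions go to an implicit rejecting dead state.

start=S0; accept=S5,S6; S0-a>S1; S0-b>S1; S1-a>S2; S1-b>S2; S2-a>S3; S2-b>S3; S3-a>S4; S3-b>S4; S4-a>S5; S4-b>S5; S5-a>S6; S5-b>S6; S6-a>S6; S6-b>S6

Count input length up to 6: every symbol moves from S0 toward S6, which means 'more than 5' and absorbs. Accept from {S5, S6}.
With 7 states:
        a   b  
>  S0   S1  S1 
   S1   S2  S2 
   S2   S3  S3 
   S3   S4  S4 
   S4   S5  S5 
 * S5   S6  S6 
 * S6   S6  S6 
(> = start, * = accepting)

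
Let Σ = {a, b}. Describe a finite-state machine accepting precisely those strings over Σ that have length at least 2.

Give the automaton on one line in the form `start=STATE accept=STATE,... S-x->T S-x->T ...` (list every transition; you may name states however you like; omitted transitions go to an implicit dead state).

We only need to distinguish lengths 0, 1, …, 2, and '>2'. Chain S0 → S1 → S2 → S3 on every symbol, with S3 looping. Accepting states: {S2, S3}.
With 4 states:
        a   b  
>  S0   S1  S1 
   S1   S2  S2 
 * S2   S3  S3 
 * S3   S3  S3 
(> = start, * = accepting)

start=S0 accept=S2,S3 S0-a->S1 S0-b->S1 S1-a->S2 S1-b->S2 S2-a->S3 S2-b->S3 S3-a->S3 S3-b->S3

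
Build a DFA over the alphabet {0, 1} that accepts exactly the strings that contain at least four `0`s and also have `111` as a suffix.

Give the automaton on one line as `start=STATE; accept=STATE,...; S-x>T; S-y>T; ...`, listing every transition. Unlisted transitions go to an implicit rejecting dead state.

start=q0; accept=q22,q23; q0-0>q1; q0-1>q2; q1-0>q3; q1-1>q4; q2-0>q1; q2-1>q5; q3-0>q6; q3-1>q7; q4-0>q3; q4-1>q8; q5-0>q1; q5-1>q9; q6-0>q10; q6-1>q11; q7-0>q6; q7-1>q12; q8-0>q3; q8-1>q13; q9-0>q1; q9-1>q9; q10-0>q14; q10-1>q15; q11-0>q10; q11-1>q16; q12-0>q6; q12-1>q17; q13-0>q3; q13-1>q13; q14-0>q14; q14-1>q18; q15-0>q14; q15-1>q19; q16-0>q10; q16-1>q20; q17-0>q6; q17-1>q17; q18-0>q14; q18-1>q21; q19-0>q14; q19-1>q22; q20-0>q10; q20-1>q20; q21-0>q14; q21-1>q23; q22-0>q14; q22-1>q22; q23-0>q14; q23-1>q23

Run two small machines in parallel and take their product. One (6 states) tracks the count of `0`s, saturating at 5; the other (4 states) tracks how much of the suffix `111` has currently been matched. Each combined state is a pair, one component from each; accept when both components accept.
With 24 states:
          0    1  
>  q0     q1   q2 
   q1     q3   q4 
   q2     q1   q5 
   q3     q6   q7 
   q4     q3   q8 
   q5     q1   q9 
   q6    q10  q11 
   q7     q6  q12 
   q8     q3  q13 
   q9     q1   q9 
   q10   q14  q15 
   q11   q10  q16 
   q12    q6  q17 
   q13    q3  q13 
   q14   q14  q18 
   q15   q14  q19 
   q16   q10  q20 
   q17    q6  q17 
   q18   q14  q21 
   q19   q14  q22 
   q20   q10  q20 
   q21   q14  q23 
 * q22   q14  q22 
 * q23   q14  q23 
(> = start, * = accepting)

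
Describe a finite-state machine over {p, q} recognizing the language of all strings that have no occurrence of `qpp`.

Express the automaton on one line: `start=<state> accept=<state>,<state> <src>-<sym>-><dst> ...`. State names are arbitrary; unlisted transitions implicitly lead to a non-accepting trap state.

start=A accept=A,B,C A-p->A A-q->B B-p->C B-q->B C-p->D C-q->B D-p->D D-q->D

Track partial matches of the forbidden pattern `qpp`. State D is a dead state reached once `qpp` has occurred; every other state accepts. A means no part of `qpp` is currently matched.
       p  q 
>* A   A  B 
 * B   C  B 
 * C   D  B 
   D   D  D 
(> = start, * = accepting)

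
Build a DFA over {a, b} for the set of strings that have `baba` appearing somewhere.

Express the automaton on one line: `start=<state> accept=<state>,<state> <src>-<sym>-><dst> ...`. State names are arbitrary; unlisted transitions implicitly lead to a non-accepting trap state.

start=s0 accept=s4 s0-a->s0 s0-b->s1 s1-a->s2 s1-b->s1 s2-a->s0 s2-b->s3 s3-a->s4 s3-b->s1 s4-a->s4 s4-b->s4

States s0..s3 record the length of the longest prefix of `baba` that matches the current input suffix. Reaching s4 means `baba` has been seen, and we stay there forever. Accept from s4.
A 5-state machine:
        a   b  
>  s0   s0  s1 
   s1   s2  s1 
   s2   s0  s3 
   s3   s4  s1 
 * s4   s4  s4 
(> = start, * = accepting)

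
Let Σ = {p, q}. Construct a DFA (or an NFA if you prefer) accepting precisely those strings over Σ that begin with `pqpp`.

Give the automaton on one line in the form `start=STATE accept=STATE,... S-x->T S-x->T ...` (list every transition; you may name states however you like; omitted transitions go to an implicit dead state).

start=A accept=E A-p->B A-q->F B-p->F B-q->C C-p->D C-q->F D-p->E D-q->F E-p->E E-q->E F-p->F F-q->F

Check the first 4 symbols one by one: A through D record how many have matched `pqpp` so far; any wrong symbol goes to the dead state F. After all 4 match we enter the accepting sink E.
A 6-state machine:
       p  q 
>  A   B  F 
   B   F  C 
   C   D  F 
   D   E  F 
 * E   E  E 
   F   F  F 
(> = start, * = accepting)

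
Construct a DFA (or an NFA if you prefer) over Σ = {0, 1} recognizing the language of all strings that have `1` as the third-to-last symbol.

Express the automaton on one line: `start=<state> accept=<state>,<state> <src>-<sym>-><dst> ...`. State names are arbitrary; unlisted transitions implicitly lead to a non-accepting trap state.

A DFA must remember the last 3 symbols (since which symbol is third-to-last isn't known until the input ends). Use one state per possible window of the last ≤3 symbols; accept from those whose window starts with `1`.
A 15-state machine:
          0    1  
>  q0     q1   q2 
   q1     q3   q4 
   q2     q5   q6 
   q3     q7   q8 
   q4     q9  q10 
   q5    q11  q12 
   q6    q13  q14 
   q7     q7   q8 
   q8     q9  q10 
   q9    q11  q12 
   q10   q13  q14 
 * q11    q7   q8 
 * q12    q9  q10 
 * q13   q11  q12 
 * q14   q13  q14 
(> = start, * = accepting)

start=q0 accept=q11,q12,q13,q14 q0-0->q1 q0-1->q2 q1-0->q3 q1-1->q4 q2-0->q5 q2-1->q6 q3-0->q7 q3-1->q8 q4-0->q9 q4-1->q10 q5-0->q11 q5-1->q12 q6-0->q13 q6-1->q14 q7-0->q7 q7-1->q8 q8-0->q9 q8-1->q10 q9-0->q11 q9-1->q12 q10-0->q13 q10-1->q14 q11-0->q7 q11-1->q8 q12-0->q9 q12-1->q10 q13-0->q11 q13-1->q12 q14-0->q13 q14-1->q14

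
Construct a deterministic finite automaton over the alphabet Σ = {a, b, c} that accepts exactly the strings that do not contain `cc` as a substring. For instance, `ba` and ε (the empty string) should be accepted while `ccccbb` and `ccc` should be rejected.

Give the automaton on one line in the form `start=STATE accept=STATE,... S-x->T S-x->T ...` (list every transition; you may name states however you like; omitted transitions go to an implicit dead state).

This is the complement of 'contains `cc`'. Use the same substring-matching states — q0 through q2 holding how much of `cc` has just been matched — but flip the accepting set: everything except the trap q2 accepts.
A 3-state machine:
        a   b   c  
>* q0   q0  q0  q1 
 * q1   q0  q0  q2 
   q2   q2  q2  q2 
(> = start, * = accepting)

start=q0 accept=q0,q1 q0-a->q0 q0-b->q0 q0-c->q1 q1-a->q0 q1-b->q0 q1-c->q2 q2-a->q2 q2-b->q2 q2-c->q2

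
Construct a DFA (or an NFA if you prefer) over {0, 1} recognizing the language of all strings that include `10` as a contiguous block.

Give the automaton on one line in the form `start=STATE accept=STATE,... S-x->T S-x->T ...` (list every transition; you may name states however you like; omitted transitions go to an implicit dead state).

start=q0 accept=q2 q0-0->q0 q0-1->q1 q1-0->q2 q1-1->q1 q2-0->q2 q2-1->q2

States q0..q1 record the length of the longest prefix of `10` that matches the current input suffix. Reaching q2 means `10` has been seen, and we stay there forever. Accept from q2.
A 3-state machine:
        0   1  
>  q0   q0  q1 
   q1   q2  q1 
 * q2   q2  q2 
(> = start, * = accepting)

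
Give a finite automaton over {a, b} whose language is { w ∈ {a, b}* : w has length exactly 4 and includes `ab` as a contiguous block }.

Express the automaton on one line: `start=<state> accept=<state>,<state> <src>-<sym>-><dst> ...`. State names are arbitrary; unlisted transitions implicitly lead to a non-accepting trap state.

Build one automaton per condition and run them in lockstep. The first has 6 states tracking the input length, saturating at 5; the second has 3 states tracking whether and how much of `ab` has been seen. A product state is a pair (one from each), accepting exactly when both do.
15 states suffice.
          a    b  
>  q0     q1   q2 
   q1     q3   q4 
   q2     q3   q5 
   q3     q6   q7 
   q4     q7   q7 
   q5     q6   q8 
   q6     q9  q10 
   q7    q10  q10 
   q8     q9  q11 
   q9    q12  q13 
 * q10   q13  q13 
   q11   q12  q14 
   q12   q12  q13 
   q13   q13  q13 
   q14   q12  q14 
(> = start, * = accepting)

start=q0 accept=q10 q0-a->q1 q0-b->q2 q1-a->q3 q1-b->q4 q2-a->q3 q2-b->q5 q3-a->q6 q3-b->q7 q4-a->q7 q4-b->q7 q5-a->q6 q5-b->q8 q6-a->q9 q6-b->q10 q7-a->q10 q7-b->q10 q8-a->q9 q8-b->q11 q9-a->q12 q9-b->q13 q10-a->q13 q10-b->q13 q11-a->q12 q11-b->q14 q12-a->q12 q12-b->q13 q13-a->q13 q13-b->q13 q14-a->q12 q14-b->q14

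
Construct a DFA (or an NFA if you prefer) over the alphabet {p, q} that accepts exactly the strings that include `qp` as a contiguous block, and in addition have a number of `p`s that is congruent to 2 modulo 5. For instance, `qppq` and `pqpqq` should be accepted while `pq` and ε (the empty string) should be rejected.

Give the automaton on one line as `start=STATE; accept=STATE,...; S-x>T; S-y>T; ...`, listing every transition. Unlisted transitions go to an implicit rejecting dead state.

Handle the two conditions separately and then intersect. One (3 states) tracks whether and how much of `qp` has been seen; the other (5 states) tracks the count of `p`s modulo 5. Each combined state is a pair, one component from each; accept when both components accept.
A 15-state machine:
          p    q  
>  s0     s1   s2 
   s1     s3   s4 
   s2     s5   s2 
   s3     s6   s7 
   s4     s8   s4 
   s5     s8   s5 
   s6     s9  s10 
   s7    s11   s7 
 * s8    s11   s8 
   s9     s0  s12 
   s10   s13  s10 
   s11   s13  s11 
   s12   s14  s12 
   s13   s14  s13 
   s14    s5  s14 
(> = start, * = accepting)

start=s0; accept=s8; s0-p>s1; s0-q>s2; s1-p>s3; s1-q>s4; s2-p>s5; s2-q>s2; s3-p>s6; s3-q>s7; s4-p>s8; s4-q>s4; s5-p>s8; s5-q>s5; s6-p>s9; s6-q>s10; s7-p>s11; s7-q>s7; s8-p>s11; s8-q>s8; s9-p>s0; s9-q>s12; s10-p>s13; s10-q>s10; s11-p>s13; s11-q>s11; s12-p>s14; s12-q>s12; s13-p>s14; s13-q>s13; s14-p>s5; s14-q>s14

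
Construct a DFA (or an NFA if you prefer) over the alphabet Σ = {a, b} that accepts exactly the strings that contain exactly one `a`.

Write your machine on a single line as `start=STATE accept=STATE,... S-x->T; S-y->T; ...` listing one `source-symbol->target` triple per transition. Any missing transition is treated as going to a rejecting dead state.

start=s0; accept=s1; s0-a->s1; s0-b->s0; s1-a->s2; s1-b->s1; s2-a->s2; s2-b->s2

Only the number of `a`s matters, and only up to 2. Make a chain s0 → s1 → s2 advanced by each `a` (with s2 absorbing); every other symbol self-loops. The accepting set is {s1}.
3 states suffice.
        a   b  
>  s0   s1  s0 
 * s1   s2  s1 
   s2   s2  s2 
(> = start, * = accepting)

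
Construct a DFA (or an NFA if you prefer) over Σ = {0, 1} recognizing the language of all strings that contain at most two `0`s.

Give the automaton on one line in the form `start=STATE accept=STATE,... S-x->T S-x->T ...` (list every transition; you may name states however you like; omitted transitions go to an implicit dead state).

start=s0 accept=s0,s1,s2 s0-0->s1 s0-1->s0 s1-0->s2 s1-1->s1 s2-0->s3 s2-1->s2 s3-0->s3 s3-1->s3

Only the number of `0`s matters, and only up to 3. Make a chain s0 → s1 → s2 → s3 advanced by each `0` (with s3 absorbing); every other symbol self-loops. The accepting set is {s0, s1, s2}.
With 4 states:
        0   1  
>* s0   s1  s0 
 * s1   s2  s1 
 * s2   s3  s2 
   s3   s3  s3 
(> = start, * = accepting)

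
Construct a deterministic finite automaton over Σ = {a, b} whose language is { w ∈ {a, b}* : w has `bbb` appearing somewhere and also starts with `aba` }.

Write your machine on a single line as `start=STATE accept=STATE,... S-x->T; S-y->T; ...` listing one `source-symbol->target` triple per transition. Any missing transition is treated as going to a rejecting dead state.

start=s0; accept=s7; s0-a->s1; s0-b->s2; s1-a->s2; s1-b->s3; s2-a->s2; s2-b->s2; s3-a->s4; s3-b->s2; s4-a->s4; s4-b->s5; s5-a->s4; s5-b->s6; s6-a->s4; s6-b->s7; s7-a->s7; s7-b->s7

Build one automaton per condition and run them in lockstep. The first has 4 states tracking whether and how much of `bbb` has been seen; the second has 5 states tracking whether the input so far still matches the prefix `aba`. A product state is a pair (one from each), accepting exactly when both do. Equivalent product states are then merged.
        a   b  
>  s0   s1  s2 
   s1   s2  s3 
   s2   s2  s2 
   s3   s4  s2 
   s4   s4  s5 
   s5   s4  s6 
   s6   s4  s7 
 * s7   s7  s7 
(> = start, * = accepting)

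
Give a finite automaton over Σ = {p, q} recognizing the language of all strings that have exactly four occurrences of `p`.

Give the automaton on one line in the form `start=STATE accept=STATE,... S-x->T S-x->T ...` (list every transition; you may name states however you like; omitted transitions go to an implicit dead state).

start=A accept=E A-p->B A-q->A B-p->C B-q->B C-p->D C-q->C D-p->E D-q->D E-p->F E-q->E F-p->F F-q->F

Count `p`s, saturating at 5: states A through E mean 0 through 4 `p`s seen; F means more than 4. Each `p` increments (capped at F); other symbols loop. Accept from {E}.
6 states suffice.
       p  q 
>  A   B  A 
   B   C  B 
   C   D  C 
   D   E  D 
 * E   F  E 
   F   F  F 
(> = start, * = accepting)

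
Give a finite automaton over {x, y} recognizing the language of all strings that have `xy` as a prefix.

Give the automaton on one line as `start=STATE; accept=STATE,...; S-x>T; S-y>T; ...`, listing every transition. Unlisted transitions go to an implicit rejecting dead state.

start=q0; accept=q2; q0-x>q1; q0-y>q3; q1-x>q3; q1-y>q2; q2-x>q2; q2-y>q2; q3-x>q3; q3-y>q3

Check the first 2 symbols one by one: q0 through q1 record how many have matched `xy` so far; any wrong symbol goes to the dead state q3. After all 2 match we enter the accepting sink q2.
A 4-state machine:
        x   y  
>  q0   q1  q3 
   q1   q3  q2 
 * q2   q2  q2 
   q3   q3  q3 
(> = start, * = accepting)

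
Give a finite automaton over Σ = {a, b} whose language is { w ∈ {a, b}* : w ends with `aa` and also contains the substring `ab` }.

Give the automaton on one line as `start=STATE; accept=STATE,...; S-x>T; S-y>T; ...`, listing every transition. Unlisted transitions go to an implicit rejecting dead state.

Handle the two conditions separately and then intersect. The first has 3 states tracking how much of the suffix `aa` has currently been matched; the second has 3 states tracking whether and how much of `ab` has been seen. A product state is a pair (one from each), accepting exactly when both do. After merging equivalent states the machine shrinks.
A 5-state machine:
        a   b  
>  s0   s1  s0 
   s1   s1  s2 
   s2   s3  s2 
   s3   s4  s2 
 * s4   s4  s2 
(> = start, * = accepting)

start=s0; accept=s4; s0-a>s1; s0-b>s0; s1-a>s1; s1-b>s2; s2-a>s3; s2-b>s2; s3-a>s4; s3-b>s2; s4-a>s4; s4-b>s2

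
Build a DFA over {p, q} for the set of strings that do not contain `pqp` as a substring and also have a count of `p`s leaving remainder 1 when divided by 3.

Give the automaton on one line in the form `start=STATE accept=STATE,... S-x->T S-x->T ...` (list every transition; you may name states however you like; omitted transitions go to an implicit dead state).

start=A accept=B,D,H A-p->B A-q->A B-p->C B-q->D C-p->E C-q->F D-p->G D-q->H E-p->B E-q->I F-p->G F-q->J G-p->G G-q->G H-p->C H-q->H I-p->G I-q->A J-p->E J-q->J

Build one automaton per condition and run them in lockstep. The first has 4 states tracking partial matches of the forbidden pattern `pqp`; the second has 3 states tracking the count of `p`s modulo 3. A product state is a pair (one from each), accepting exactly when both do. Equivalent product states are then merged.
A 10-state machine:
       p  q 
>  A   B  A 
 * B   C  D 
   C   E  F 
 * D   G  H 
   E   B  I 
   F   G  J 
   G   G  G 
 * H   C  H 
   I   G  A 
   J   E  J 
(> = start, * = accepting)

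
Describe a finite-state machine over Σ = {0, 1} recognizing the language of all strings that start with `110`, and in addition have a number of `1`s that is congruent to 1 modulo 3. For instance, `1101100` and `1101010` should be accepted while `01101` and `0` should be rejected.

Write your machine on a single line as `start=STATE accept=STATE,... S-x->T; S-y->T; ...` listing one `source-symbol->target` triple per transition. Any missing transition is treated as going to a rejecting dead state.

start=A; accept=G; A-0->B; A-1->C; B-0->B; B-1->B; C-0->B; C-1->D; D-0->E; D-1->B; E-0->E; E-1->F; F-0->F; F-1->G; G-0->G; G-1->E

Build one automaton per condition and run them in lockstep. One (5 states) tracks whether the input so far still matches the prefix `110`; the other (3 states) tracks the count of `1`s modulo 3. Each combined state is a pair, one component from each; accept when both components accept. Equivalent product states are then merged.
With 7 states:
       0  1 
>  A   B  C 
   B   B  B 
   C   B  D 
   D   E  B 
   E   E  F 
   F   F  G 
 * G   G  E 
(> = start, * = accepting)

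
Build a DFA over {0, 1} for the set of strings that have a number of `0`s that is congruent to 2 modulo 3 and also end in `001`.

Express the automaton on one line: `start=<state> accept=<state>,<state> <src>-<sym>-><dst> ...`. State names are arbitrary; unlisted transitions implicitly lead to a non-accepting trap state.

start=S0 accept=S5 S0-0->S1 S0-1->S0 S1-0->S2 S1-1->S3 S2-0->S4 S2-1->S5 S3-0->S6 S3-1->S3 S4-0->S7 S4-1->S8 S5-0->S9 S5-1->S10 S6-0->S4 S6-1->S10 S7-0->S2 S7-1->S11 S8-0->S1 S8-1->S0 S9-0->S7 S9-1->S0 S10-0->S9 S10-1->S10 S11-0->S6 S11-1->S3

Build one automaton per condition and run them in lockstep. The first has 3 states tracking the count of `0`s modulo 3; the second has 4 states tracking how much of the suffix `001` has currently been matched. A product state is a pair (one from each), accepting exactly when both do.
12 states suffice.
          0    1  
>  S0     S1   S0 
   S1     S2   S3 
   S2     S4   S5 
   S3     S6   S3 
   S4     S7   S8 
 * S5     S9  S10 
   S6     S4  S10 
   S7     S2  S11 
   S8     S1   S0 
   S9     S7   S0 
   S10    S9  S10 
   S11    S6   S3 
(> = start, * = accepting)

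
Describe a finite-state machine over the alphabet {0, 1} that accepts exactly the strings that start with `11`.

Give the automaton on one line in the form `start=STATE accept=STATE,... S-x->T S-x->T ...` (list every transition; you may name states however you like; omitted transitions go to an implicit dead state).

start=s0 accept=s2 s0-0->s3 s0-1->s1 s1-0->s3 s1-1->s2 s2-0->s2 s2-1->s2 s3-0->s3 s3-1->s3

Check the first 2 symbols one by one: s0 through s1 record how many have matched `11` so far; any wrong symbol goes to the dead state s3. After all 2 match we enter the accepting sink s2.
        0   1  
>  s0   s3  s1 
   s1   s3  s2 
 * s2   s2  s2 
   s3   s3  s3 
(> = start, * = accepting)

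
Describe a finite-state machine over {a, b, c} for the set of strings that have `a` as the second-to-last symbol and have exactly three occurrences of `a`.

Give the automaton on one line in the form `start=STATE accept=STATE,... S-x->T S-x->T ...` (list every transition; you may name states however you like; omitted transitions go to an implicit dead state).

Build one automaton per condition and run them in lockstep. One (13 states) tracks the last 2 symbols read; the other (5 states) tracks the count of `a`s, saturating at 4. Each combined state is a pair, one component from each; accept when both components accept. Equivalent product states are then merged.
An 8-state machine:
        a   b   c  
>  S0   S1  S0  S0 
   S1   S2  S1  S1 
   S2   S3  S4  S4 
 * S3   S5  S6  S6 
   S4   S7  S4  S4 
   S5   S5  S5  S5 
 * S6   S5  S5  S5 
   S7   S5  S6  S6 
(> = start, * = accepting)

start=S0 accept=S3,S6 S0-a->S1 S0-b->S0 S0-c->S0 S1-a->S2 S1-b->S1 S1-c->S1 S2-a->S3 S2-b->S4 S2-c->S4 S3-a->S5 S3-b->S6 S3-c->S6 S4-a->S7 S4-b->S4 S4-c->S4 S5-a->S5 S5-b->S5 S5-c->S5 S6-a->S5 S6-b->S5 S6-c->S5 S7-a->S5 S7-b->S6 S7-c->S6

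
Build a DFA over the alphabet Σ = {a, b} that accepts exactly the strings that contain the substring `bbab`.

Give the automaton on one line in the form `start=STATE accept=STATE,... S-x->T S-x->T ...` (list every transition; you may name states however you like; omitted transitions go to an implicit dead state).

start=q0 accept=q4 q0-a->q0 q0-b->q1 q1-a->q0 q1-b->q2 q2-a->q3 q2-b->q2 q3-a->q0 q3-b->q4 q4-a->q4 q4-b->q4

Track how much of `bbab` has been matched so far: state q0 is no progress, q4 is the absorbing accept state reached once `bbab` has occurred. Intermediate states record partial matches; on a mismatch, fall back to the longest reusable overlap.
5 states suffice.
        a   b  
>  q0   q0  q1 
   q1   q0  q2 
   q2   q3  q2 
   q3   q0  q4 
 * q4   q4  q4 
(> = start, * = accepting)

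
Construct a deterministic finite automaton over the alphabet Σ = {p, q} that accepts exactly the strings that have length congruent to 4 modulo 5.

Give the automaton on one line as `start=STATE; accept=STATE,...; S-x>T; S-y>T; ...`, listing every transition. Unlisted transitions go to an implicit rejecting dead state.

Count input length modulo 5: every symbol advances one step around the cycle s0 → s1 → s2 → s3 → s4 → s0. Accept at s4.
With 5 states:
        p   q  
>  s0   s1  s1 
   s1   s2  s2 
   s2   s3  s3 
   s3   s4  s4 
 * s4   s0  s0 
(> = start, * = accepting)

start=s0; accept=s4; s0-p>s1; s0-q>s1; s1-p>s2; s1-q>s2; s2-p>s3; s2-q>s3; s3-p>s4; s3-q>s4; s4-p>s0; s4-q>s0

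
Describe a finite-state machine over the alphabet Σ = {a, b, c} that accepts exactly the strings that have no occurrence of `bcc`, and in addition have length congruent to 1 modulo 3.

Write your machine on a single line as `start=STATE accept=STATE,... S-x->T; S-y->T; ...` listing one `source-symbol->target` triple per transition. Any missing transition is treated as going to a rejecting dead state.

Build one automaton per condition and run them in lockstep. One (4 states) tracks partial matches of the forbidden pattern `bcc`; the other (3 states) tracks the input length modulo 3. Each combined state is a pair, one component from each; accept when both components accept.
A 12-state machine:
          a    b    c  
>  q0     q1   q2   q1 
 * q1     q3   q4   q3 
 * q2     q3   q4   q5 
   q3     q0   q6   q0 
   q4     q0   q6   q7 
   q5     q0   q6   q8 
   q6     q1   q2   q9 
   q7     q1   q2  q10 
   q8    q10  q10  q10 
 * q9     q3   q4  q11 
   q10   q11  q11  q11 
   q11    q8   q8   q8 
(> = start, * = accepting)

start=q0; accept=q1,q2,q9; q0-a->q1; q0-b->q2; q0-c->q1; q1-a->q3; q1-b->q4; q1-c->q3; q2-a->q3; q2-b->q4; q2-c->q5; q3-a->q0; q3-b->q6; q3-c->q0; q4-a->q0; q4-b->q6; q4-c->q7; q5-a->q0; q5-b->q6; q5-c->q8; q6-a->q1; q6-b->q2; q6-c->q9; q7-a->q1; q7-b->q2; q7-c->q10; q8-a->q10; q8-b->q10; q8-c->q10; q9-a->q3; q9-b->q4; q9-c->q11; q10-a->q11; q10-b->q11; q10-c->q11; q11-a->q8; q11-b->q8; q11-c->q8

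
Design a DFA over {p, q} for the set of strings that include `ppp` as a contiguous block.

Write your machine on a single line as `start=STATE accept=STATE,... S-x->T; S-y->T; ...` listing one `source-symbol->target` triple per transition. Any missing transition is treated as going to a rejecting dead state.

States A..C record the length of the longest prefix of `ppp` that matches the current input suffix. Reaching D means `ppp` has been seen, and we stay there forever. Accept from D.
With 4 states:
       p  q 
>  A   B  A 
   B   C  A 
   C   D  A 
 * D   D  D 
(> = start, * = accepting)

start=A; accept=D; A-p->B; A-q->A; B-p->C; B-q->A; C-p->D; C-q->A; D-p->D; D-q->D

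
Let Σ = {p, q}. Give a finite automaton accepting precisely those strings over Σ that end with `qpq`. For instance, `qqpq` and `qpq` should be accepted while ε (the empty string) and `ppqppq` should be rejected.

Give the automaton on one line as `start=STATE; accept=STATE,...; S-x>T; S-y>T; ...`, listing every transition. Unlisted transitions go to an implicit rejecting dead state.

Let each state record the length of the longest suffix of the input read so far that is also a prefix of `qpq`. B means the last symbol is `q`; C means the last 2 symbols are `qp`; D means the last 3 symbols are `qpq`. Accept only at D, where the string currently ends in `qpq`.
A 4-state machine:
       p  q 
>  A   A  B 
   B   C  B 
   C   A  D 
 * D   C  B 
(> = start, * = accepting)

start=A; accept=D; A-p>A; A-q>B; B-p>C; B-q>B; C-p>A; C-q>D; D-p>C; D-q>B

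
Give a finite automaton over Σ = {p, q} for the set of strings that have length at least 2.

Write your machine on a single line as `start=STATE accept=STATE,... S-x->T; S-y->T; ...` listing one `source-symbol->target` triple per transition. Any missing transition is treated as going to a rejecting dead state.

Count input length up to 3: every symbol moves from s0 toward s3, which means 'more than 2' and absorbs. Accept from {s2, s3}.
With 4 states:
        p   q  
>  s0   s1  s1 
   s1   s2  s2 
 * s2   s3  s3 
 * s3   s3  s3 
(> = start, * = accepting)

start=s0; accept=s2,s3; s0-p->s1; s0-q->s1; s1-p->s2; s1-q->s2; s2-p->s3; s2-q->s3; s3-p->s3; s3-q->s3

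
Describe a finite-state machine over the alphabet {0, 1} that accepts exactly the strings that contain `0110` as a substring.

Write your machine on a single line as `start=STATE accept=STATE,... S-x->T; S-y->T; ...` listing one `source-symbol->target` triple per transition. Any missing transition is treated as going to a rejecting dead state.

start=A; accept=E; A-0->B; A-1->A; B-0->B; B-1->C; C-0->B; C-1->D; D-0->E; D-1->A; E-0->E; E-1->E

States A..D record the length of the longest prefix of `0110` that matches the current input suffix. Reaching E means `0110` has been seen, and we stay there forever. Accept from E.
With 5 states:
       0  1 
>  A   B  A 
   B   B  C 
   C   B  D 
   D   E  A 
 * E   E  E 
(> = start, * = accepting)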